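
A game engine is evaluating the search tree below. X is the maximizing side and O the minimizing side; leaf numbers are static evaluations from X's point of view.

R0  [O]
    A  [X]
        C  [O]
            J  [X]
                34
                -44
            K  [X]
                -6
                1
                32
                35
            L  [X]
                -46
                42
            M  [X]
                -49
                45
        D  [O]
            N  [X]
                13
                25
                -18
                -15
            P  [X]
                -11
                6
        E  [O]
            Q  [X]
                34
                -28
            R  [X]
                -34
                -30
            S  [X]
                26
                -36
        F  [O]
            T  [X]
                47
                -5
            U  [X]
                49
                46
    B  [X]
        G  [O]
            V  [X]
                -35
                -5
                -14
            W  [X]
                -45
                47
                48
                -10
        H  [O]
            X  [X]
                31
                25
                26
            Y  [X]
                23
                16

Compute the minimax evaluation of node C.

J (X): max(34, -44) = 34
K (X): max(-6, 1, 32, 35) = 35
L (X): max(-46, 42) = 42
M (X): max(-49, 45) = 45
C (O): min(34, 35, 42, 45) = 34

34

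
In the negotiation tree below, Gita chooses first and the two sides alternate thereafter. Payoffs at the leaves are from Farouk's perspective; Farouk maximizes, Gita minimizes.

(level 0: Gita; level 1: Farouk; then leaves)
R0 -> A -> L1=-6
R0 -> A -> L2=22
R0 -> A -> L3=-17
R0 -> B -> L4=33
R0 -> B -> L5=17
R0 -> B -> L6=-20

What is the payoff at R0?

A (Farouk): max(-6, 22, -17) = 22
B (Farouk): max(33, 17, -20) = 33
R0 (Gita): min(22, 33) = 22

22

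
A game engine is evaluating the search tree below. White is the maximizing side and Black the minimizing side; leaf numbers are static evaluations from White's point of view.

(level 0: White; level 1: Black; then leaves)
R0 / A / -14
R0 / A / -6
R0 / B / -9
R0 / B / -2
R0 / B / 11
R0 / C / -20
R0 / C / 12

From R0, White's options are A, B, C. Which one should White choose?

A (Black): min(-14, -6) = -14
B (Black): min(-9, -2, 11) = -9
C (Black): min(-20, 12) = -20
R0 (White): max(-14, -9, -20) = -9
White at R0 wants the highest of {A=-14, B=-9, C=-20}, so chooses B.

B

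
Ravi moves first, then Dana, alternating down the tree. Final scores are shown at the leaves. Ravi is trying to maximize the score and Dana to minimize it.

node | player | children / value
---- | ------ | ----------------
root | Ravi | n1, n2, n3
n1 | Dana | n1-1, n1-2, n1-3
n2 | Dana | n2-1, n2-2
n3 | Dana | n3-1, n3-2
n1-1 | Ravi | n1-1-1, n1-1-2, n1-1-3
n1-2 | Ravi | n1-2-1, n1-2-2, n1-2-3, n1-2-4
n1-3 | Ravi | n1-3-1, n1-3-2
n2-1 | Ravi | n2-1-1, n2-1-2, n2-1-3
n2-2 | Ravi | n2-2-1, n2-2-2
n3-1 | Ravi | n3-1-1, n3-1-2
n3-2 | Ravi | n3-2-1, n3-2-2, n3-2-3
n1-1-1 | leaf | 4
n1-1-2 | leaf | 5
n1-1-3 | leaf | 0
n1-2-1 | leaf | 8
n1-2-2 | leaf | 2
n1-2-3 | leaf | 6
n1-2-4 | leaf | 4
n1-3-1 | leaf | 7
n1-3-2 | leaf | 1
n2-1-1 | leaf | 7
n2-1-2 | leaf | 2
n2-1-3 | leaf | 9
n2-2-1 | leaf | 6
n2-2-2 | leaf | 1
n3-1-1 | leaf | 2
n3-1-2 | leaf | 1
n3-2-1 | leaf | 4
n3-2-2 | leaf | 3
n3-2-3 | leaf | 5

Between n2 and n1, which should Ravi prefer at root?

n2

n2-1 (Ravi): max(7, 2, 9) = 9
n2-2 (Ravi): max(6, 1) = 6
n2 (Dana): min(9, 6) = 6
n1-1 (Ravi): max(4, 5, 0) = 5
n1-2 (Ravi): max(8, 2, 6, 4) = 8
n1-3 (Ravi): max(7, 1) = 7
n1 (Dana): min(5, 8, 7) = 5
Ravi prefers the higher value; n2=6, n1=5. n2 is better since 6 > 5.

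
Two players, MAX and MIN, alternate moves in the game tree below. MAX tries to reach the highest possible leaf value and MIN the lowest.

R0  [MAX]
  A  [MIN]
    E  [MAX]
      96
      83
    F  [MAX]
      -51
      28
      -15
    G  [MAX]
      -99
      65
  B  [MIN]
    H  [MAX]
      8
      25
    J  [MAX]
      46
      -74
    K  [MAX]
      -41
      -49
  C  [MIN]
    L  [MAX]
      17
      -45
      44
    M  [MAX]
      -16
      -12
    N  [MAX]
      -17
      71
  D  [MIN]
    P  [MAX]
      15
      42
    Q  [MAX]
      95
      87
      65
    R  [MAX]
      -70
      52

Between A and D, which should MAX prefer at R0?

D

E (MAX): max(96, 83) = 96
F (MAX): max(-51, 28, -15) = 28
G (MAX): max(-99, 65) = 65
A (MIN): min(96, 28, 65) = 28
P (MAX): max(15, 42) = 42
Q (MAX): max(95, 87, 65) = 95
R (MAX): max(-70, 52) = 52
D (MIN): min(42, 95, 52) = 42
MAX prefers the higher value; A=28, D=42. D is better since 42 > 28.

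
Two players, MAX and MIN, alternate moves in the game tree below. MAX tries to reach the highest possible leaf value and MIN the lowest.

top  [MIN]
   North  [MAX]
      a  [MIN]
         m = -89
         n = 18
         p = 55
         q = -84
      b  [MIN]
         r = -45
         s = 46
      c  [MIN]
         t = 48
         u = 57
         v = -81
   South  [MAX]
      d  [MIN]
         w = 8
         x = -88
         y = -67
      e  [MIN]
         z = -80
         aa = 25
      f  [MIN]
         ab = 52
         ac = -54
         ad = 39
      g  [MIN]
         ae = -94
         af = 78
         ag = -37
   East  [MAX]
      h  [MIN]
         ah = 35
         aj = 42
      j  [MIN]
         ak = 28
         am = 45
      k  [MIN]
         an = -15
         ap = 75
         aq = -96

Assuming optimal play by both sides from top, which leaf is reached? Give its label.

a (MIN): min(-89, 18, 55, -84) = -89
b (MIN): min(-45, 46) = -45
c (MIN): min(48, 57, -81) = -81
North (MAX): max(-89, -45, -81) = -45
d (MIN): min(8, -88, -67) = -88
e (MIN): min(-80, 25) = -80
f (MIN): min(52, -54, 39) = -54
g (MIN): min(-94, 78, -37) = -94
South (MAX): max(-88, -80, -54, -94) = -54
h (MIN): min(35, 42) = 35
j (MIN): min(28, 45) = 28
k (MIN): min(-15, 75, -96) = -96
East (MAX): max(35, 28, -96) = 35
top (MIN): min(-45, -54, 35) = -54
At top, MIN picks South (lowest: -54).
At South, MAX picks f (highest: -54).
At f, MIN picks ac (lowest: -54).
Terminal value -54.

ac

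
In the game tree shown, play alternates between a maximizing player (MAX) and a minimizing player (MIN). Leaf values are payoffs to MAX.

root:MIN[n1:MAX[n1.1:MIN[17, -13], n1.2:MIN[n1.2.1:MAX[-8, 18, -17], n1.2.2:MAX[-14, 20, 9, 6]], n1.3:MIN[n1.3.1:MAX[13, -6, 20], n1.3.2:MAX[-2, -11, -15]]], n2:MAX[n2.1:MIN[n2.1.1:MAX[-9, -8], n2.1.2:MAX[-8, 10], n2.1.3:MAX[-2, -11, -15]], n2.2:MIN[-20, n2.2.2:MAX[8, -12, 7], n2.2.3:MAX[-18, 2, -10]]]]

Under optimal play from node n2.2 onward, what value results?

n2.2.2 (MAX): max(8, -12, 7) = 8
n2.2.3 (MAX): max(-18, 2, -10) = 2
n2.2 (MIN): min(-20, 8, 2) = -20

-20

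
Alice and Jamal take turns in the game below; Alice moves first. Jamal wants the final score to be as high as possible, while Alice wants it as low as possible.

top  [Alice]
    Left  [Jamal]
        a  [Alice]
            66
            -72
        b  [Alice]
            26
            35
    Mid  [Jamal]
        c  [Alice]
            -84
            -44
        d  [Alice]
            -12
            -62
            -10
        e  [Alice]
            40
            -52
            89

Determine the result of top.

-52

a (Alice): min(66, -72) = -72
b (Alice): min(26, 35) = 26
Left (Jamal): max(-72, 26) = 26
c (Alice): min(-84, -44) = -84
d (Alice): min(-12, -62, -10) = -62
e (Alice): min(40, -52, 89) = -52
Mid (Jamal): max(-84, -62, -52) = -52
top (Alice): min(26, -52) = -52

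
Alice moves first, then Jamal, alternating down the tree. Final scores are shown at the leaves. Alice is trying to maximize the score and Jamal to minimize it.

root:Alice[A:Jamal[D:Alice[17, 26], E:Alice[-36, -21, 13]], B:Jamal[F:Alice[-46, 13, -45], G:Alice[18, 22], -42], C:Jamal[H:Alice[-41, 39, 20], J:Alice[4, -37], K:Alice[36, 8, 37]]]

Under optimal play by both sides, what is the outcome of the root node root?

13

D (Alice): max(17, 26) = 26
E (Alice): max(-36, -21, 13) = 13
A (Jamal): min(26, 13) = 13
F (Alice): max(-46, 13, -45) = 13
G (Alice): max(18, 22) = 22
B (Jamal): min(13, 22, -42) = -42
H (Alice): max(-41, 39, 20) = 39
J (Alice): max(4, -37) = 4
K (Alice): max(36, 8, 37) = 37
C (Jamal): min(39, 4, 37) = 4
root (Alice): max(13, -42, 4) = 13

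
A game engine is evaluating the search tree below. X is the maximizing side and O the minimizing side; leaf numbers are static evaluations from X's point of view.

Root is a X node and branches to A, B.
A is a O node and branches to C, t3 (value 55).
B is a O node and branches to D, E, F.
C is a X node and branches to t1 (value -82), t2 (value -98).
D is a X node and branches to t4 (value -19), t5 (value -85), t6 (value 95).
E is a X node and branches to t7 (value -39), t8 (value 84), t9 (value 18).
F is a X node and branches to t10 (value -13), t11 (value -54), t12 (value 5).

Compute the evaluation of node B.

5

D (X): max(-19, -85, 95) = 95
E (X): max(-39, 84, 18) = 84
F (X): max(-13, -54, 5) = 5
B (O): min(95, 84, 5) = 5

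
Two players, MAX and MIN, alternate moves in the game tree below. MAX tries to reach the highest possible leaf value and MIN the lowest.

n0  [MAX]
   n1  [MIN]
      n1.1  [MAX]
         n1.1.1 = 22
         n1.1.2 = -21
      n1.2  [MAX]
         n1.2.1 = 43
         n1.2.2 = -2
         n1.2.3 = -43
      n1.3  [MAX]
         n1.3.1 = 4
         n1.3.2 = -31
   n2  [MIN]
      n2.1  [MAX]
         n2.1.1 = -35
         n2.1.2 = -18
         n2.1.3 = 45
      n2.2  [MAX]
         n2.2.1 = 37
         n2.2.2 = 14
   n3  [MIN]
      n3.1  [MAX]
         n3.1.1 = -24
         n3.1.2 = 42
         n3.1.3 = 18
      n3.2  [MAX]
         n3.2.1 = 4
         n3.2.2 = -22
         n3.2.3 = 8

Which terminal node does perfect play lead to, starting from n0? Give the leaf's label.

n2.2.1

n1.1 (MAX): max(22, -21) = 22
n1.2 (MAX): max(43, -2, -43) = 43
n1.3 (MAX): max(4, -31) = 4
n1 (MIN): min(22, 43, 4) = 4
n2.1 (MAX): max(-35, -18, 45) = 45
n2.2 (MAX): max(37, 14) = 37
n2 (MIN): min(45, 37) = 37
n3.1 (MAX): max(-24, 42, 18) = 42
n3.2 (MAX): max(4, -22, 8) = 8
n3 (MIN): min(42, 8) = 8
n0 (MAX): max(4, 37, 8) = 37
At n0, MAX picks n2 (highest: 37).
At n2, MIN picks n2.2 (lowest: 37).
At n2.2, MAX picks n2.2.1 (highest: 37).
Terminal value 37.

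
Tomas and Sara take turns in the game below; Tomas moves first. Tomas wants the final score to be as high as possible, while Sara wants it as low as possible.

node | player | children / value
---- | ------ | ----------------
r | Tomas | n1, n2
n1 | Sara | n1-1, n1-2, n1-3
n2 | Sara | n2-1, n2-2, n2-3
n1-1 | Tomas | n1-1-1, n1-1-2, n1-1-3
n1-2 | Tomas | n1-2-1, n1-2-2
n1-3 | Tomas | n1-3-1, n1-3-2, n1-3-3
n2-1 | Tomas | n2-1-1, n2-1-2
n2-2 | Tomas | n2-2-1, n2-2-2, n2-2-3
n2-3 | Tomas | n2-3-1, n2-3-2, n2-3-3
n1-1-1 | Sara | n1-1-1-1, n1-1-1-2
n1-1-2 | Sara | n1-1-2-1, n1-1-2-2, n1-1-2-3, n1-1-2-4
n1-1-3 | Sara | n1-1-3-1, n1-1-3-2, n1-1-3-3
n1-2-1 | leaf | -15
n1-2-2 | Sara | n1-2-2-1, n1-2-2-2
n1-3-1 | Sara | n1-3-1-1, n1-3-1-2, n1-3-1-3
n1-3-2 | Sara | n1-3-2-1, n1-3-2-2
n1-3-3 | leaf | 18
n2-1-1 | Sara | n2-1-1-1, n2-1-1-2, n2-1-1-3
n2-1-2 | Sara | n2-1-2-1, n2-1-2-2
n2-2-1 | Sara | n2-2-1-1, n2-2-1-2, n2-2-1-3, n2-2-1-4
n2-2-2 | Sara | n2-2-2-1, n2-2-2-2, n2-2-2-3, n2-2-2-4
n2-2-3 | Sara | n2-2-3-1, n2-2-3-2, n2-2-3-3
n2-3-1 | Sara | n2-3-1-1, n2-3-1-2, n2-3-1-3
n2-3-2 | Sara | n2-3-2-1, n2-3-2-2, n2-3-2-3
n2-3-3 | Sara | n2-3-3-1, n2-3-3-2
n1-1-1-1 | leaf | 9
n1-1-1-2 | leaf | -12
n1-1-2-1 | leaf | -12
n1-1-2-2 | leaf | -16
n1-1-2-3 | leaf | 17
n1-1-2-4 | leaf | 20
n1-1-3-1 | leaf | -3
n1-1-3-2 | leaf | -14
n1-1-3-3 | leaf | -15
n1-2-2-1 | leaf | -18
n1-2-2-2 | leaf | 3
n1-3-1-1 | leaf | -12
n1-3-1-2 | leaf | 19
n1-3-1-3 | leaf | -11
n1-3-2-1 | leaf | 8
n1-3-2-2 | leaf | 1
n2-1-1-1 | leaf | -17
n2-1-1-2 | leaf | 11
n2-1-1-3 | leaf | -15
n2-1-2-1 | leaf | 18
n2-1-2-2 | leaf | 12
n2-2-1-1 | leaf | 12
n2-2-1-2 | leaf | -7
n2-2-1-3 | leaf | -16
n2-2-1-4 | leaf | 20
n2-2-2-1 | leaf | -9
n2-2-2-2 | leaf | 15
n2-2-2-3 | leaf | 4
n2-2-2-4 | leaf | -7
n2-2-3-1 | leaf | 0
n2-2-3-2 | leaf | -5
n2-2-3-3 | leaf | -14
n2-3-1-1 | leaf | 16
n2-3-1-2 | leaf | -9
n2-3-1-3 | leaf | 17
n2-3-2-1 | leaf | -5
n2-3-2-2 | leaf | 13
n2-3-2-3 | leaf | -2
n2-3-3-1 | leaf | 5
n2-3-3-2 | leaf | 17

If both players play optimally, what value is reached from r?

-9

n1-1-1 (Sara): min(9, -12) = -12
n1-1-2 (Sara): min(-12, -16, 17, 20) = -16
n1-1-3 (Sara): min(-3, -14, -15) = -15
n1-1 (Tomas): max(-12, -16, -15) = -12
n1-2-2 (Sara): min(-18, 3) = -18
n1-2 (Tomas): max(-15, -18) = -15
n1-3-1 (Sara): min(-12, 19, -11) = -12
n1-3-2 (Sara): min(8, 1) = 1
n1-3 (Tomas): max(-12, 1, 18) = 18
n1 (Sara): min(-12, -15, 18) = -15
n2-1-1 (Sara): min(-17, 11, -15) = -17
n2-1-2 (Sara): min(18, 12) = 12
n2-1 (Tomas): max(-17, 12) = 12
n2-2-1 (Sara): min(12, -7, -16, 20) = -16
n2-2-2 (Sara): min(-9, 15, 4, -7) = -9
n2-2-3 (Sara): min(0, -5, -14) = -14
n2-2 (Tomas): max(-16, -9, -14) = -9
n2-3-1 (Sara): min(16, -9, 17) = -9
n2-3-2 (Sara): min(-5, 13, -2) = -5
n2-3-3 (Sara): min(5, 17) = 5
n2-3 (Tomas): max(-9, -5, 5) = 5
n2 (Sara): min(12, -9, 5) = -9
r (Tomas): max(-15, -9) = -9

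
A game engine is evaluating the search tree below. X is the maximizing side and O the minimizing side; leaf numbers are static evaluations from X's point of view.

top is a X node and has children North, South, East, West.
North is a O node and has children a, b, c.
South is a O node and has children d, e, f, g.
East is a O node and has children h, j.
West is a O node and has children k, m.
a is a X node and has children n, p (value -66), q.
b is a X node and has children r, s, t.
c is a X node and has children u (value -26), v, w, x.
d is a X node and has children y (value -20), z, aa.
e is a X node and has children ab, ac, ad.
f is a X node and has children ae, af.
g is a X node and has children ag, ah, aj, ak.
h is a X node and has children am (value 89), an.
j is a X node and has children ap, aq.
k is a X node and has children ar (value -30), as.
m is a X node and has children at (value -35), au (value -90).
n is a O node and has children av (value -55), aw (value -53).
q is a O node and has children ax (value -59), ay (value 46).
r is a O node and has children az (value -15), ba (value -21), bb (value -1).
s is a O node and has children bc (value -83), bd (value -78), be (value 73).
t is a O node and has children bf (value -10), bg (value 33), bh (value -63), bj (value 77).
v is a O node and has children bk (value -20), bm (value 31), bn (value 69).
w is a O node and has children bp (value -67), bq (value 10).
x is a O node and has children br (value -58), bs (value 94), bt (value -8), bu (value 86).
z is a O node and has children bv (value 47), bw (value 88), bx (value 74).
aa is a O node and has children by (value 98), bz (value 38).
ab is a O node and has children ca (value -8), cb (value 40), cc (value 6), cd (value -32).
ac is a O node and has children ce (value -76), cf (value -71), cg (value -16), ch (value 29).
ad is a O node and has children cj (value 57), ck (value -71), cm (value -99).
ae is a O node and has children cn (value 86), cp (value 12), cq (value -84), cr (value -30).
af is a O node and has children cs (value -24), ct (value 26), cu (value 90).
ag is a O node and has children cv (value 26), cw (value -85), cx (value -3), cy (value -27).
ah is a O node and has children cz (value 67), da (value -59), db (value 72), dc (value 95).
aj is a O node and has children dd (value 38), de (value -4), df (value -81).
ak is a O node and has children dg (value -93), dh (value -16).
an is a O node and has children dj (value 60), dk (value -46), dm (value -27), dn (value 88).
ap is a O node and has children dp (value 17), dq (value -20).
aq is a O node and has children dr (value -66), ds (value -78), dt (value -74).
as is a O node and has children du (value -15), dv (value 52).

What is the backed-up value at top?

-20

n (O): min(-55, -53) = -55
q (O): min(-59, 46) = -59
a (X): max(-55, -66, -59) = -55
r (O): min(-15, -21, -1) = -21
s (O): min(-83, -78, 73) = -83
t (O): min(-10, 33, -63, 77) = -63
b (X): max(-21, -83, -63) = -21
v (O): min(-20, 31, 69) = -20
w (O): min(-67, 10) = -67
x (O): min(-58, 94, -8, 86) = -58
c (X): max(-26, -20, -67, -58) = -20
North (O): min(-55, -21, -20) = -55
z (O): min(47, 88, 74) = 47
aa (O): min(98, 38) = 38
d (X): max(-20, 47, 38) = 47
ab (O): min(-8, 40, 6, -32) = -32
ac (O): min(-76, -71, -16, 29) = -76
ad (O): min(57, -71, -99) = -99
e (X): max(-32, -76, -99) = -32
ae (O): min(86, 12, -84, -30) = -84
af (O): min(-24, 26, 90) = -24
f (X): max(-84, -24) = -24
ag (O): min(26, -85, -3, -27) = -85
ah (O): min(67, -59, 72, 95) = -59
aj (O): min(38, -4, -81) = -81
ak (O): min(-93, -16) = -93
g (X): max(-85, -59, -81, -93) = -59
South (O): min(47, -32, -24, -59) = -59
an (O): min(60, -46, -27, 88) = -46
h (X): max(89, -46) = 89
ap (O): min(17, -20) = -20
aq (O): min(-66, -78, -74) = -78
j (X): max(-20, -78) = -20
East (O): min(89, -20) = -20
as (O): min(-15, 52) = -15
k (X): max(-30, -15) = -15
m (X): max(-35, -90) = -35
West (O): min(-15, -35) = -35
top (X): max(-55, -59, -20, -35) = -20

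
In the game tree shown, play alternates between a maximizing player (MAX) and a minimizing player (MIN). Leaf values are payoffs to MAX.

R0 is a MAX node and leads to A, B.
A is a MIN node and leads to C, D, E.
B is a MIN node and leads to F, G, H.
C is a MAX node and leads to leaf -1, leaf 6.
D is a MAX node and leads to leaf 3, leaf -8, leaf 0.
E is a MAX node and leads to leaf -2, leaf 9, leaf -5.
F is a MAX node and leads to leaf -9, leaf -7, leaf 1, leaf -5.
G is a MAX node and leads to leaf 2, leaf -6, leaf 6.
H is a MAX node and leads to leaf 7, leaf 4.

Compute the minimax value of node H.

7

H (MAX): max(7, 4) = 7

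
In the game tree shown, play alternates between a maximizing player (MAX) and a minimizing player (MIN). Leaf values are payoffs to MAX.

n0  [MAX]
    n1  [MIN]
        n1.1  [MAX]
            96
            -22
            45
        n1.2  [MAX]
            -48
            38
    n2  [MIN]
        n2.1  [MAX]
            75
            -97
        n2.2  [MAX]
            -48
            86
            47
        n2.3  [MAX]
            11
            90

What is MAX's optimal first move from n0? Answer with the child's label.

n1.1 (MAX): max(96, -22, 45) = 96
n1.2 (MAX): max(-48, 38) = 38
n1 (MIN): min(96, 38) = 38
n2.1 (MAX): max(75, -97) = 75
n2.2 (MAX): max(-48, 86, 47) = 86
n2.3 (MAX): max(11, 90) = 90
n2 (MIN): min(75, 86, 90) = 75
n0 (MAX): max(38, 75) = 75
MAX at n0 wants the highest of {n1=38, n2=75}, so chooses n2.

n2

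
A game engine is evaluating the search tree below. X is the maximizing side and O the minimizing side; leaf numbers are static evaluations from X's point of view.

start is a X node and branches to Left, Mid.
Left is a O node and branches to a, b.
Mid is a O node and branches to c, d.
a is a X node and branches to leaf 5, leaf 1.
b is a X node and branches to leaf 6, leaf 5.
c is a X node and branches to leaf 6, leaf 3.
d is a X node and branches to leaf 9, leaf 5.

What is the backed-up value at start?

6

a (X): max(5, 1) = 5
b (X): max(6, 5) = 6
Left (O): min(5, 6) = 5
c (X): max(6, 3) = 6
d (X): max(9, 5) = 9
Mid (O): min(6, 9) = 6
start (X): max(5, 6) = 6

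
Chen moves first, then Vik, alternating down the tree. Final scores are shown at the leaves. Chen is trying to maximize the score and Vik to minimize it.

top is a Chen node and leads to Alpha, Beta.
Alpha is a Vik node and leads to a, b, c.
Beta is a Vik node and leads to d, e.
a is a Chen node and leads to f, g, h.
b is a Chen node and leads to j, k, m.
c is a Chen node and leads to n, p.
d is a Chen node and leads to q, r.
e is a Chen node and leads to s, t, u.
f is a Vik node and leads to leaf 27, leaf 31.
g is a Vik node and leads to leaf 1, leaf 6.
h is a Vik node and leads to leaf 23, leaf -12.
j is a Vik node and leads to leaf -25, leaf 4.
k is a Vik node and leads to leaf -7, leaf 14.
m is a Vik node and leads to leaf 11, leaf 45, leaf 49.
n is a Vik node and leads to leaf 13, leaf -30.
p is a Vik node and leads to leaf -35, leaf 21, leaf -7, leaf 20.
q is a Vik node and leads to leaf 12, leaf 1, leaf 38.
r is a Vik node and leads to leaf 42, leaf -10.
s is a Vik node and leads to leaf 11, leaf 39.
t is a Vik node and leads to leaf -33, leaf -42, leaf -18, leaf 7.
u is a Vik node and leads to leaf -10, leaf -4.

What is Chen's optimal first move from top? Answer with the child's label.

Beta

f (Vik): min(27, 31) = 27
g (Vik): min(1, 6) = 1
h (Vik): min(23, -12) = -12
a (Chen): max(27, 1, -12) = 27
j (Vik): min(-25, 4) = -25
k (Vik): min(-7, 14) = -7
m (Vik): min(11, 45, 49) = 11
b (Chen): max(-25, -7, 11) = 11
n (Vik): min(13, -30) = -30
p (Vik): min(-35, 21, -7, 20) = -35
c (Chen): max(-30, -35) = -30
Alpha (Vik): min(27, 11, -30) = -30
q (Vik): min(12, 1, 38) = 1
r (Vik): min(42, -10) = -10
d (Chen): max(1, -10) = 1
s (Vik): min(11, 39) = 11
t (Vik): min(-33, -42, -18, 7) = -42
u (Vik): min(-10, -4) = -10
e (Chen): max(11, -42, -10) = 11
Beta (Vik): min(1, 11) = 1
top (Chen): max(-30, 1) = 1
Chen at top wants the highest of {Alpha=-30, Beta=1}, so chooses Beta.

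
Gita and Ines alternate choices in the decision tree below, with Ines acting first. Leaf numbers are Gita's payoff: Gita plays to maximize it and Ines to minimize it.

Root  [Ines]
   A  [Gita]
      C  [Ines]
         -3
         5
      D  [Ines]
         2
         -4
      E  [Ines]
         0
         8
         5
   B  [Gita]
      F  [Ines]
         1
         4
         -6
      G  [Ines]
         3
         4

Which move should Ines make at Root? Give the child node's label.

A

C (Ines): min(-3, 5) = -3
D (Ines): min(2, -4) = -4
E (Ines): min(0, 8, 5) = 0
A (Gita): max(-3, -4, 0) = 0
F (Ines): min(1, 4, -6) = -6
G (Ines): min(3, 4) = 3
B (Gita): max(-6, 3) = 3
Root (Ines): min(0, 3) = 0
Ines at Root wants the lowest of {A=0, B=3}, so chooses A.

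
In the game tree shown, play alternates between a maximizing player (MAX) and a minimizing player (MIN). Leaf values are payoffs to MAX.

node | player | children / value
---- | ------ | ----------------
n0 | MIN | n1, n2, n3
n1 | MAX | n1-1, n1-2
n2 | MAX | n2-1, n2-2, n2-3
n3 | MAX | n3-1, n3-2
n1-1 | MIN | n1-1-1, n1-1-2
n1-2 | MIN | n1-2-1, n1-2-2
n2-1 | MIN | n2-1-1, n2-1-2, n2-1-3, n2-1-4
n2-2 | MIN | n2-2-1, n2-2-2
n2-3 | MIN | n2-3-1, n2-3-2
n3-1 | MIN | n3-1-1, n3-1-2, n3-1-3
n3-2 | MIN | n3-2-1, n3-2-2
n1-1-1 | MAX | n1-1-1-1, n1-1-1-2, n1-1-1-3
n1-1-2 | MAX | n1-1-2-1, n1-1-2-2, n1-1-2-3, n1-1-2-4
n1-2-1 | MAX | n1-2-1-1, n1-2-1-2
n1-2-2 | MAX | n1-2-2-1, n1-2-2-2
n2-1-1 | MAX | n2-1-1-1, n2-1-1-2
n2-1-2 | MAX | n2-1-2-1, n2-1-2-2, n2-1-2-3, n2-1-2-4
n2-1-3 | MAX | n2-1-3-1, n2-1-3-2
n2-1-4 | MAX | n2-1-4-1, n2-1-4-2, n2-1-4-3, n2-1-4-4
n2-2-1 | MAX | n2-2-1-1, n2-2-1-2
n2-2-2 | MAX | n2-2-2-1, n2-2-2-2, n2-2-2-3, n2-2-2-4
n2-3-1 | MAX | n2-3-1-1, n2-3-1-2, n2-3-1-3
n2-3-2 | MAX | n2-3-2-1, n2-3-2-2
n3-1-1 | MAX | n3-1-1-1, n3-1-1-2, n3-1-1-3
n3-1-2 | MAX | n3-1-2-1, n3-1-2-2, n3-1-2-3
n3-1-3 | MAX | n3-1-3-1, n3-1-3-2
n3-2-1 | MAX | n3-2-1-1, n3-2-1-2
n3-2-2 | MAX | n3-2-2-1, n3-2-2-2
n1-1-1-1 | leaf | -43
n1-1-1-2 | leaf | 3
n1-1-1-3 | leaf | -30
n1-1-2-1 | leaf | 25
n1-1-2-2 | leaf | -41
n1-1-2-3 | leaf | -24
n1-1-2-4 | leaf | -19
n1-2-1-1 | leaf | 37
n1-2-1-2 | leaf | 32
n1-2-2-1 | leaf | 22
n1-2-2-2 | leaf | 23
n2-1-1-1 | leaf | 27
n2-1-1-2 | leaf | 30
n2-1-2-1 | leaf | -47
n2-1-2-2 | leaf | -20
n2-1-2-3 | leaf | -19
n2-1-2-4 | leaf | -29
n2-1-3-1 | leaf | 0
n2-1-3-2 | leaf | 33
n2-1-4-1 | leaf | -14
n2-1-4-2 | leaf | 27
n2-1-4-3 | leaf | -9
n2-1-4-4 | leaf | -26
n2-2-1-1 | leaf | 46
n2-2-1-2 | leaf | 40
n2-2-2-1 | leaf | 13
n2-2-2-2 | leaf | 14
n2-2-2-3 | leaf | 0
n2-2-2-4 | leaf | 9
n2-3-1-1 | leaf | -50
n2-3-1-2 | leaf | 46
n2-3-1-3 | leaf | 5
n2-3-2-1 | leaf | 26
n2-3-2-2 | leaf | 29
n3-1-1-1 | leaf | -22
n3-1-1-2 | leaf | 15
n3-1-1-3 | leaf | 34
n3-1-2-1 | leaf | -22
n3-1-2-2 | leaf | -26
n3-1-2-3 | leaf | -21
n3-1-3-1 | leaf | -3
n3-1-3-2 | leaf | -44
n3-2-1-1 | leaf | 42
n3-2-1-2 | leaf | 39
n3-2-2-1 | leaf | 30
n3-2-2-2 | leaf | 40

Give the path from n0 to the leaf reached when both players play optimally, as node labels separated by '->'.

n1-1-1 (MAX): max(-43, 3, -30) = 3
n1-1-2 (MAX): max(25, -41, -24, -19) = 25
n1-1 (MIN): min(3, 25) = 3
n1-2-1 (MAX): max(37, 32) = 37
n1-2-2 (MAX): max(22, 23) = 23
n1-2 (MIN): min(37, 23) = 23
n1 (MAX): max(3, 23) = 23
n2-1-1 (MAX): max(27, 30) = 30
n2-1-2 (MAX): max(-47, -20, -19, -29) = -19
n2-1-3 (MAX): max(0, 33) = 33
n2-1-4 (MAX): max(-14, 27, -9, -26) = 27
n2-1 (MIN): min(30, -19, 33, 27) = -19
n2-2-1 (MAX): max(46, 40) = 46
n2-2-2 (MAX): max(13, 14, 0, 9) = 14
n2-2 (MIN): min(46, 14) = 14
n2-3-1 (MAX): max(-50, 46, 5) = 46
n2-3-2 (MAX): max(26, 29) = 29
n2-3 (MIN): min(46, 29) = 29
n2 (MAX): max(-19, 14, 29) = 29
n3-1-1 (MAX): max(-22, 15, 34) = 34
n3-1-2 (MAX): max(-22, -26, -21) = -21
n3-1-3 (MAX): max(-3, -44) = -3
n3-1 (MIN): min(34, -21, -3) = -21
n3-2-1 (MAX): max(42, 39) = 42
n3-2-2 (MAX): max(30, 40) = 40
n3-2 (MIN): min(42, 40) = 40
n3 (MAX): max(-21, 40) = 40
n0 (MIN): min(23, 29, 40) = 23
At n0, MIN picks n1 (lowest: 23).
At n1, MAX picks n1-2 (highest: 23).
At n1-2, MIN picks n1-2-2 (lowest: 23).
At n1-2-2, MAX picks n1-2-2-2 (highest: 23).
Terminal value 23.

n0 -> n1 -> n1-2 -> n1-2-2 -> n1-2-2-2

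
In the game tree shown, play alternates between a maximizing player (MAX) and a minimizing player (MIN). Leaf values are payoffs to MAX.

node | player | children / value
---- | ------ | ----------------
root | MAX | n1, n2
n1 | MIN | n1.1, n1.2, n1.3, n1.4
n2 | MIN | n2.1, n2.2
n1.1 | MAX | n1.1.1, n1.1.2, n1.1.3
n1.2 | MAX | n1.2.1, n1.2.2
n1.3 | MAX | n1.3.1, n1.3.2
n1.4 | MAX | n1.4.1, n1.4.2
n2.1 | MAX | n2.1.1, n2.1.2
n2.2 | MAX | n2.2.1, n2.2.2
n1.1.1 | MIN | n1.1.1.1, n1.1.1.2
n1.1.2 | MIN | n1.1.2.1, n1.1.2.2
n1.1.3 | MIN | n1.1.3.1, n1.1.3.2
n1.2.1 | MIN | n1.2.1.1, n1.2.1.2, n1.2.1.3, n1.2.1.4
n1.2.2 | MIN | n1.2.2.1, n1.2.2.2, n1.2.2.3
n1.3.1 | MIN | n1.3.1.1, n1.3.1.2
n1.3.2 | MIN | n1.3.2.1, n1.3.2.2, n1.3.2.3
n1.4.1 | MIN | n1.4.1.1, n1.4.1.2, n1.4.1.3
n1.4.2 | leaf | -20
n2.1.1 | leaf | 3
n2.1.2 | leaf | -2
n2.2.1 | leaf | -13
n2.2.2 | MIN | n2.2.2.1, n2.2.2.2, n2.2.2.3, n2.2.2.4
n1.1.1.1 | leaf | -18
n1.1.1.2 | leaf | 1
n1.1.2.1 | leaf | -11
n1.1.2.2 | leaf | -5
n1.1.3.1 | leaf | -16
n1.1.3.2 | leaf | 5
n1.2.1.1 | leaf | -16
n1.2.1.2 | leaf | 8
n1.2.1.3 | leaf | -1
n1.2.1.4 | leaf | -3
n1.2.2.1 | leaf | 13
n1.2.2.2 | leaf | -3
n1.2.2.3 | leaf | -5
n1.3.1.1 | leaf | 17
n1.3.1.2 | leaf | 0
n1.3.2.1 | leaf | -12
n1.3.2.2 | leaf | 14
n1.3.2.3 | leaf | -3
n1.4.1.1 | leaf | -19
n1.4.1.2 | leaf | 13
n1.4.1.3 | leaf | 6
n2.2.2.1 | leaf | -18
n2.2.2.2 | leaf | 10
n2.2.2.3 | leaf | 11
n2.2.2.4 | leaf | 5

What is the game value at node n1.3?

n1.3.1 (MIN): min(17, 0) = 0
n1.3.2 (MIN): min(-12, 14, -3) = -12
n1.3 (MAX): max(0, -12) = 0

0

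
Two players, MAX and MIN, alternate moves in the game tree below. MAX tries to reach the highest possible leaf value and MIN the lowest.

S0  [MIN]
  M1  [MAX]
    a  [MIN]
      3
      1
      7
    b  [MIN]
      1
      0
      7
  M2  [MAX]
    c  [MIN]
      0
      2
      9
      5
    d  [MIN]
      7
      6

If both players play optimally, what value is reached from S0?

a (MIN): min(3, 1, 7) = 1
b (MIN): min(1, 0, 7) = 0
M1 (MAX): max(1, 0) = 1
c (MIN): min(0, 2, 9, 5) = 0
d (MIN): min(7, 6) = 6
M2 (MAX): max(0, 6) = 6
S0 (MIN): min(1, 6) = 1

1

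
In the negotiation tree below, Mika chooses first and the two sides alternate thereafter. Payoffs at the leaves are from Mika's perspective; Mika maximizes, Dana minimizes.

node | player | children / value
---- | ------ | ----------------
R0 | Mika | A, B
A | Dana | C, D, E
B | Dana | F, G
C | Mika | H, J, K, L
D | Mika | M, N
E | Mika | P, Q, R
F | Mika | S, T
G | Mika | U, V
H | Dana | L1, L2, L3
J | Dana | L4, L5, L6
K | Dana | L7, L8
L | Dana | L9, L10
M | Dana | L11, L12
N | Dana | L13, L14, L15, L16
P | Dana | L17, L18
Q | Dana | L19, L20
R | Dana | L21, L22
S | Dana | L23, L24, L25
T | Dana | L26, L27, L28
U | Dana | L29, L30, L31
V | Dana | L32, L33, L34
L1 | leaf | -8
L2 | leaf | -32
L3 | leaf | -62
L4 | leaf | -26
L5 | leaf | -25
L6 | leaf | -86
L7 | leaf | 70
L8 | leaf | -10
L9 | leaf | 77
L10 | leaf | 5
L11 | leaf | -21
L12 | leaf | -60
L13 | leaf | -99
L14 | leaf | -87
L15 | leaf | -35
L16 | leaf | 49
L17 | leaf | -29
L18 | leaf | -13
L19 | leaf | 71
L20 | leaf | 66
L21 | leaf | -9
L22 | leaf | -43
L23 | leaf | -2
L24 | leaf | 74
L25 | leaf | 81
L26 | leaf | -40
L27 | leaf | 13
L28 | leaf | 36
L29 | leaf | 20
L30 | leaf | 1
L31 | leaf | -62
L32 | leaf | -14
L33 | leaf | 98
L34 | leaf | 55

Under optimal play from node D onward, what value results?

-60

M (Dana): min(-21, -60) = -60
N (Dana): min(-99, -87, -35, 49) = -99
D (Mika): max(-60, -99) = -60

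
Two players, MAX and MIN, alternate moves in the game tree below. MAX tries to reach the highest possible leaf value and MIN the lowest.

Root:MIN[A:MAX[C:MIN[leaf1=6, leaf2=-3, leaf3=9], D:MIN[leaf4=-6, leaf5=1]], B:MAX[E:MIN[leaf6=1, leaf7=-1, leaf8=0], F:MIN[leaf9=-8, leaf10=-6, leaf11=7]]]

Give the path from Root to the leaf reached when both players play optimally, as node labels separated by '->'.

C (MIN): min(6, -3, 9) = -3
D (MIN): min(-6, 1) = -6
A (MAX): max(-3, -6) = -3
E (MIN): min(1, -1, 0) = -1
F (MIN): min(-8, -6, 7) = -8
B (MAX): max(-1, -8) = -1
Root (MIN): min(-3, -1) = -3
At Root, MIN picks A (lowest: -3).
At A, MAX picks C (highest: -3).
At C, MIN picks leaf2 (lowest: -3).
Terminal value -3.

Root -> A -> C -> leaf2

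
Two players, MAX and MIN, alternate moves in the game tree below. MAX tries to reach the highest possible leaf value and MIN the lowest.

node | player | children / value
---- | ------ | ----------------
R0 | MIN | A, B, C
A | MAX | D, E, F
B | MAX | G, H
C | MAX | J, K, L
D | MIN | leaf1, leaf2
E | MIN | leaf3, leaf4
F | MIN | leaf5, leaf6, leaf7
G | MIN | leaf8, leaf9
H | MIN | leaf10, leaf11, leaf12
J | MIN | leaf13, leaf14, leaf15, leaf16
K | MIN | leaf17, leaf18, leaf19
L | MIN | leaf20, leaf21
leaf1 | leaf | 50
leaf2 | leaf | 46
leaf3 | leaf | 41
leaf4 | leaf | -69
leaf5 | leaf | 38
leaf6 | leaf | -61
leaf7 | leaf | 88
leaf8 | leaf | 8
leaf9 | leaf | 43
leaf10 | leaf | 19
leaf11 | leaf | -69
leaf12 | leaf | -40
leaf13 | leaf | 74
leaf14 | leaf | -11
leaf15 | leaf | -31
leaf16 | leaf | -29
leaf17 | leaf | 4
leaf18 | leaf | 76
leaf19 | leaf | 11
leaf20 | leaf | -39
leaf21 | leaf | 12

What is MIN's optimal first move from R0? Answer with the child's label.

D (MIN): min(50, 46) = 46
E (MIN): min(41, -69) = -69
F (MIN): min(38, -61, 88) = -61
A (MAX): max(46, -69, -61) = 46
G (MIN): min(8, 43) = 8
H (MIN): min(19, -69, -40) = -69
B (MAX): max(8, -69) = 8
J (MIN): min(74, -11, -31, -29) = -31
K (MIN): min(4, 76, 11) = 4
L (MIN): min(-39, 12) = -39
C (MAX): max(-31, 4, -39) = 4
R0 (MIN): min(46, 8, 4) = 4
MIN at R0 wants the lowest of {A=46, B=8, C=4}, so chooses C.

C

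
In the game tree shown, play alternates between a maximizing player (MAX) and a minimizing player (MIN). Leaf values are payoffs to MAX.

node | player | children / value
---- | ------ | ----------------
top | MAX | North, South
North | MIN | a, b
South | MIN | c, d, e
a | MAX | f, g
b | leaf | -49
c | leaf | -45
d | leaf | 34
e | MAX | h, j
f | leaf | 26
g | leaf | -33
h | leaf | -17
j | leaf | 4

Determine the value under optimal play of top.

-45

a (MAX): max(26, -33) = 26
North (MIN): min(26, -49) = -49
e (MAX): max(-17, 4) = 4
South (MIN): min(-45, 34, 4) = -45
top (MAX): max(-49, -45) = -45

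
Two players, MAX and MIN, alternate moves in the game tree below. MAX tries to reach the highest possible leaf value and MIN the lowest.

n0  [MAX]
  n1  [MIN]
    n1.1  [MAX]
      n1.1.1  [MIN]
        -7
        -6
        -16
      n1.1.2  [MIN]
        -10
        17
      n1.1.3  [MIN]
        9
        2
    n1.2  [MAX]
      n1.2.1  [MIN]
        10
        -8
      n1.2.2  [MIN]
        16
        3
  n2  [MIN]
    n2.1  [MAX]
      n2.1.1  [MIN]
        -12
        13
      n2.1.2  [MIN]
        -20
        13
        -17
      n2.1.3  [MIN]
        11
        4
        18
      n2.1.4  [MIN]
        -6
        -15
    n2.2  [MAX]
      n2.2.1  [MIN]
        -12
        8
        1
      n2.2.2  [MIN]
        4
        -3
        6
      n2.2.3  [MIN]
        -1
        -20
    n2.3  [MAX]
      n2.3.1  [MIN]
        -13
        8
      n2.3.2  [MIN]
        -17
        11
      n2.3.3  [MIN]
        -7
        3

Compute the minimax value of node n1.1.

2

n1.1.1 (MIN): min(-7, -6, -16) = -16
n1.1.2 (MIN): min(-10, 17) = -10
n1.1.3 (MIN): min(9, 2) = 2
n1.1 (MAX): max(-16, -10, 2) = 2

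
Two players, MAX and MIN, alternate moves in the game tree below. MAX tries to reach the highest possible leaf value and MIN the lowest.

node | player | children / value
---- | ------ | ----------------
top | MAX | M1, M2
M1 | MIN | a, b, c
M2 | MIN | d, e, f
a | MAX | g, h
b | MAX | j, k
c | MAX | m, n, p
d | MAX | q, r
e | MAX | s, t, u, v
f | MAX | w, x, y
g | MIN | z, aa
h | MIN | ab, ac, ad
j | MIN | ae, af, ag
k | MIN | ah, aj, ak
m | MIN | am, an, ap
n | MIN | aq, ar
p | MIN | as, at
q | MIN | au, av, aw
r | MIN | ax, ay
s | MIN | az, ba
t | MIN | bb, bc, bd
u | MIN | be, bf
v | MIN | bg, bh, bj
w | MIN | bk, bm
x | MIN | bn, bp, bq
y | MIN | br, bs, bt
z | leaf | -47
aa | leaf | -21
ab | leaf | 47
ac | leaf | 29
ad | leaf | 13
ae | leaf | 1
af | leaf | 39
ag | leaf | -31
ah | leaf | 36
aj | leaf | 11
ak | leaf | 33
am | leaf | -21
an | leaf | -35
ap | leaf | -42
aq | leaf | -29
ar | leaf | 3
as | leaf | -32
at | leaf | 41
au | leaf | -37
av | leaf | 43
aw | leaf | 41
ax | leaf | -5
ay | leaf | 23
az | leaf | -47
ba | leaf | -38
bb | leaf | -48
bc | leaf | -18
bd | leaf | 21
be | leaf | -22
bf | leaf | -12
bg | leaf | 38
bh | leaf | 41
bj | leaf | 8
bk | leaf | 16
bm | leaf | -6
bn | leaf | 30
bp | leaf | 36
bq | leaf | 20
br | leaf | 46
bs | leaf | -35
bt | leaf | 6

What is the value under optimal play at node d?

-5

q (MIN): min(-37, 43, 41) = -37
r (MIN): min(-5, 23) = -5
d (MAX): max(-37, -5) = -5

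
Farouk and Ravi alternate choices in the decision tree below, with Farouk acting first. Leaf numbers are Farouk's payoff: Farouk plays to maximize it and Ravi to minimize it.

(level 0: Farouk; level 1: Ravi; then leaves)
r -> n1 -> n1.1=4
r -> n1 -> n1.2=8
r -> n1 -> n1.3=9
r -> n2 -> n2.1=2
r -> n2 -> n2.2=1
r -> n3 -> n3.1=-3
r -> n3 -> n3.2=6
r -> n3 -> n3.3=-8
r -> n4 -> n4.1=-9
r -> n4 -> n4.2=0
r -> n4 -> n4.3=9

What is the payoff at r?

4

n1 (Ravi): min(4, 8, 9) = 4
n2 (Ravi): min(2, 1) = 1
n3 (Ravi): min(-3, 6, -8) = -8
n4 (Ravi): min(-9, 0, 9) = -9
r (Farouk): max(4, 1, -8, -9) = 4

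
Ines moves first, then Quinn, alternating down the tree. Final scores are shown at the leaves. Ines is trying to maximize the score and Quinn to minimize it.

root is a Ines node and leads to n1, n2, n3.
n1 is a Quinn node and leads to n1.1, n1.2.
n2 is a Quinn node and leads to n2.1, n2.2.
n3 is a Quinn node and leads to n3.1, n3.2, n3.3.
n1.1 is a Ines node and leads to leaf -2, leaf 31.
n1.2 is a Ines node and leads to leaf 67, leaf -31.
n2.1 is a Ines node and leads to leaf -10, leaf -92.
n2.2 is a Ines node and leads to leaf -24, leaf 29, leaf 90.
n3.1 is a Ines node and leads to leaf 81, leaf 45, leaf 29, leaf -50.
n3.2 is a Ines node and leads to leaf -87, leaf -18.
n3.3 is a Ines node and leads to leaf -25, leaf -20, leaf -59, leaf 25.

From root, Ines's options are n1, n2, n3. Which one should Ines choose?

n1.1 (Ines): max(-2, 31) = 31
n1.2 (Ines): max(67, -31) = 67
n1 (Quinn): min(31, 67) = 31
n2.1 (Ines): max(-10, -92) = -10
n2.2 (Ines): max(-24, 29, 90) = 90
n2 (Quinn): min(-10, 90) = -10
n3.1 (Ines): max(81, 45, 29, -50) = 81
n3.2 (Ines): max(-87, -18) = -18
n3.3 (Ines): max(-25, -20, -59, 25) = 25
n3 (Quinn): min(81, -18, 25) = -18
root (Ines): max(31, -10, -18) = 31
Ines at root wants the highest of {n1=31, n2=-10, n3=-18}, so chooses n1.

n1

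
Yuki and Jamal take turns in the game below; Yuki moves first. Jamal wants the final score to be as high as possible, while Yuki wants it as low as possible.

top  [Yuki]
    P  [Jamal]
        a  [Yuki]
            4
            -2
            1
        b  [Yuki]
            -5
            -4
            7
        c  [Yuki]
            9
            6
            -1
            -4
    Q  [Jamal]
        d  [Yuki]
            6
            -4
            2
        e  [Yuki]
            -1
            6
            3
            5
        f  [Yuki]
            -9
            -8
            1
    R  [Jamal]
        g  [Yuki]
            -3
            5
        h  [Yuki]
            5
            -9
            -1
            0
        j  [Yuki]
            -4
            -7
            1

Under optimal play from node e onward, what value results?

e (Yuki): min(-1, 6, 3, 5) = -1

-1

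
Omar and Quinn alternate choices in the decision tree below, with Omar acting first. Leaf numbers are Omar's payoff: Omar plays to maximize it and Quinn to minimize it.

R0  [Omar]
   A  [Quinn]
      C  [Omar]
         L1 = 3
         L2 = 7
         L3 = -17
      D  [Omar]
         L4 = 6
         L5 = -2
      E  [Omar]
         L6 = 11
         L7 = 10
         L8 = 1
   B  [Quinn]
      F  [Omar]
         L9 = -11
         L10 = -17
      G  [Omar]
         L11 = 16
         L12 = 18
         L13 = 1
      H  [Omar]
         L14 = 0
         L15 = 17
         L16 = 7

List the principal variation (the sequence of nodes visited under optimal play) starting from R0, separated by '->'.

C (Omar): max(3, 7, -17) = 7
D (Omar): max(6, -2) = 6
E (Omar): max(11, 10, 1) = 11
A (Quinn): min(7, 6, 11) = 6
F (Omar): max(-11, -17) = -11
G (Omar): max(16, 18, 1) = 18
H (Omar): max(0, 17, 7) = 17
B (Quinn): min(-11, 18, 17) = -11
R0 (Omar): max(6, -11) = 6
At R0, Omar picks A (highest: 6).
At A, Quinn picks D (lowest: 6).
At D, Omar picks L4 (highest: 6).
Terminal value 6.

R0 -> A -> D -> L4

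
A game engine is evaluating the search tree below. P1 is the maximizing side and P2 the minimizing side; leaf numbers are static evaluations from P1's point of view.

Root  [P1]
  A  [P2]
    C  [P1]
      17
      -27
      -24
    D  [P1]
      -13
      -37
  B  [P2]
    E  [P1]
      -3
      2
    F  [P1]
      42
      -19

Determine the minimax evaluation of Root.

2

C (P1): max(17, -27, -24) = 17
D (P1): max(-13, -37) = -13
A (P2): min(17, -13) = -13
E (P1): max(-3, 2) = 2
F (P1): max(42, -19) = 42
B (P2): min(2, 42) = 2
Root (P1): max(-13, 2) = 2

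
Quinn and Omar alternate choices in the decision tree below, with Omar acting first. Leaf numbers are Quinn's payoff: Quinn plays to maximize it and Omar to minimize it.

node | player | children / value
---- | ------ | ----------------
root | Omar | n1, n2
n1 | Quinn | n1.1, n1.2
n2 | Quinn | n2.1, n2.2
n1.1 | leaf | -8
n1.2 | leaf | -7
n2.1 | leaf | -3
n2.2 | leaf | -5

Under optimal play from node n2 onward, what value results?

n2 (Quinn): max(-3, -5) = -3

-3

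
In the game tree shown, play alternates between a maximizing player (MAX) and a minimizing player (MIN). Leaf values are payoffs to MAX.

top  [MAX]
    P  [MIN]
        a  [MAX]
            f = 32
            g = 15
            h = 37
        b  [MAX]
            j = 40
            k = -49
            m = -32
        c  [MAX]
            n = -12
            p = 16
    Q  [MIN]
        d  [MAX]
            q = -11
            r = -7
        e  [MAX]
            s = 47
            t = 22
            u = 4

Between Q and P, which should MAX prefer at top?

d (MAX): max(-11, -7) = -7
e (MAX): max(47, 22, 4) = 47
Q (MIN): min(-7, 47) = -7
a (MAX): max(32, 15, 37) = 37
b (MAX): max(40, -49, -32) = 40
c (MAX): max(-12, 16) = 16
P (MIN): min(37, 40, 16) = 16
MAX prefers the higher value; Q=-7, P=16. P is better since 16 > -7.

P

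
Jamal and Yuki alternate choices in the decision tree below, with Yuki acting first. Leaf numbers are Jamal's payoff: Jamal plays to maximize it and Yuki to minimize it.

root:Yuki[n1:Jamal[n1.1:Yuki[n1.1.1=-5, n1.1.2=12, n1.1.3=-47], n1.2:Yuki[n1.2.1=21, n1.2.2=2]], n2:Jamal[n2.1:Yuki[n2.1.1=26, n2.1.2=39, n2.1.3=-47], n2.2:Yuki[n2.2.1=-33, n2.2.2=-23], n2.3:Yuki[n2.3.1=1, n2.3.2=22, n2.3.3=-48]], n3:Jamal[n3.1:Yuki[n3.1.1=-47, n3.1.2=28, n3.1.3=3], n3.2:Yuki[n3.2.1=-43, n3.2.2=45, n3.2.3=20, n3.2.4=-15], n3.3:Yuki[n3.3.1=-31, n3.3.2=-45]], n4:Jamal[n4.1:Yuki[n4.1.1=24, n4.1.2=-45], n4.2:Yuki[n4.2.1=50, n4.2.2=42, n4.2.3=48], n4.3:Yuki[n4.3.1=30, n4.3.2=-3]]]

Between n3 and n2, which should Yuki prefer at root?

n3.1 (Yuki): min(-47, 28, 3) = -47
n3.2 (Yuki): min(-43, 45, 20, -15) = -43
n3.3 (Yuki): min(-31, -45) = -45
n3 (Jamal): max(-47, -43, -45) = -43
n2.1 (Yuki): min(26, 39, -47) = -47
n2.2 (Yuki): min(-33, -23) = -33
n2.3 (Yuki): min(1, 22, -48) = -48
n2 (Jamal): max(-47, -33, -48) = -33
Yuki prefers the lower value; n3=-43, n2=-33. n3 is better since -43 < -33.

n3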